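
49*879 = 43071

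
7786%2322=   820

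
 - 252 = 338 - 590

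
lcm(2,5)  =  10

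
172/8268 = 43/2067 =0.02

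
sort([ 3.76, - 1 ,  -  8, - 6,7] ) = [  -  8,-6, - 1, 3.76, 7]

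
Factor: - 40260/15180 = -61/23 = - 23^( - 1 ) * 61^1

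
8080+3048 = 11128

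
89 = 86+3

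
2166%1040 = 86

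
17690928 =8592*2059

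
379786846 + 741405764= 1121192610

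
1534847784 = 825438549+709409235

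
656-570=86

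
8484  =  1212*7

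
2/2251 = 2/2251=0.00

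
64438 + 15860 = 80298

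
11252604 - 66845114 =-55592510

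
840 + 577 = 1417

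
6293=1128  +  5165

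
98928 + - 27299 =71629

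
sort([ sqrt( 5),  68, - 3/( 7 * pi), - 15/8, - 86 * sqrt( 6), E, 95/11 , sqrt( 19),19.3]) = [ - 86*sqrt( 6 ), - 15/8, - 3/( 7*pi), sqrt(5 ), E,sqrt( 19 ), 95/11,19.3 , 68]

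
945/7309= 945/7309 = 0.13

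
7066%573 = 190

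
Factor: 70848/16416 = 82/19 = 2^1*19^( - 1)*41^1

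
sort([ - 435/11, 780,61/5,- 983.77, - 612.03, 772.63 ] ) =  [  -  983.77, - 612.03,  -  435/11, 61/5,772.63, 780]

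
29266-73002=-43736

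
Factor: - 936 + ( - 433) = -1369 = - 37^2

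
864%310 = 244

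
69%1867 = 69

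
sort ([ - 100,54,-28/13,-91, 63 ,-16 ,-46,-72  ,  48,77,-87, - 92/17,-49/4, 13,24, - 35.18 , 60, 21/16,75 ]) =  [ - 100,-91,-87,-72, - 46,-35.18, - 16,-49/4, - 92/17,  -  28/13,21/16,13,24,48 , 54 , 60, 63, 75,77 ] 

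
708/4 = 177 = 177.00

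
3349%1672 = 5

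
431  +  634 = 1065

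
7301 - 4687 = 2614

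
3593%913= 854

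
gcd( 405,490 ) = 5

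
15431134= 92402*167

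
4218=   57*74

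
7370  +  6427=13797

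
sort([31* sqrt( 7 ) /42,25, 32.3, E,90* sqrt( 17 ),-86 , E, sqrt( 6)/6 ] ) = [ - 86,sqrt ( 6)/6,31 *sqrt( 7) /42 , E, E,25,32.3, 90*sqrt( 17)] 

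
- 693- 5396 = - 6089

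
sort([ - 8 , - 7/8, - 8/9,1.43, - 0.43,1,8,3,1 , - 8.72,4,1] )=[ - 8.72, - 8,-8/9, - 7/8,- 0.43,1,1, 1,1.43,  3, 4,8]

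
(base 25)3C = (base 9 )106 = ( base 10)87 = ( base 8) 127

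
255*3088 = 787440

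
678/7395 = 226/2465=0.09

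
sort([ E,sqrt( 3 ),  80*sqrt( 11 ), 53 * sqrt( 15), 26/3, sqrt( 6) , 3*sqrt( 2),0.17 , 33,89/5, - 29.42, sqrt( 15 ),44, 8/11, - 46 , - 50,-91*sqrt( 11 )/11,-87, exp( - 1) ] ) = [ - 87, - 50,-46 , - 29.42 , - 91 *sqrt(11 ) /11, 0.17,exp( - 1 ), 8/11,sqrt(3 ),  sqrt( 6 ),E,  sqrt( 15) , 3*sqrt( 2) , 26/3 , 89/5 , 33, 44,53*sqrt(15 ),80 * sqrt( 11) ]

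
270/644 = 135/322 = 0.42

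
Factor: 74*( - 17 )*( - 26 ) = 32708 = 2^2*13^1*17^1*37^1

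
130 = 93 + 37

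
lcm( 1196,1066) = 49036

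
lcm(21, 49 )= 147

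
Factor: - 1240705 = - 5^1*248141^1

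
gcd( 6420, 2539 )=1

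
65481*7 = 458367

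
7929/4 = 1982 + 1/4 = 1982.25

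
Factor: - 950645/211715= - 190129/42343 =- 7^(-1 )*23^( - 1 ) * 263^( - 1 )*190129^1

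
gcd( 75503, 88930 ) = 1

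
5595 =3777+1818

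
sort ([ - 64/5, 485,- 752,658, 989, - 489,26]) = [-752,-489, - 64/5,26, 485,658, 989 ] 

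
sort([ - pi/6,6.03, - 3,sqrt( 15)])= [ - 3, - pi/6, sqrt( 15),6.03]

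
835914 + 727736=1563650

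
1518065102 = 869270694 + 648794408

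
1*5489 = 5489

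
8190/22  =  4095/11 = 372.27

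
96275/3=96275/3=32091.67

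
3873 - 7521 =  - 3648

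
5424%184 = 88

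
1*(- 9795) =- 9795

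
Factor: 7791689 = 53^1*113^1*1301^1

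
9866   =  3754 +6112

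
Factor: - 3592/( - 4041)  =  2^3 * 3^( - 2) = 8/9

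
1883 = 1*1883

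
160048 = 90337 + 69711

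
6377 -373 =6004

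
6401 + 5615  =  12016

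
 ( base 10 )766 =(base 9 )1041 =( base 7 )2143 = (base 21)1FA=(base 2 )1011111110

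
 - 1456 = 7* ( - 208) 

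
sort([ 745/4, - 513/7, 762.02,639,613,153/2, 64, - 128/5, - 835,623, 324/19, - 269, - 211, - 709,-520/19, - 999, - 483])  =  [ - 999, - 835, - 709, - 483,-269, - 211, - 513/7, - 520/19,-128/5, 324/19,64, 153/2,  745/4, 613,623,639,762.02 ] 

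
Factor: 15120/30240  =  2^( - 1) = 1/2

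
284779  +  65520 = 350299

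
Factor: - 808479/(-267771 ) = 939/311 = 3^1*311^( - 1)*313^1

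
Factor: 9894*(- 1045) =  - 10339230=-2^1 * 3^1*5^1*11^1*17^1*19^1*97^1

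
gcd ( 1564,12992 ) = 4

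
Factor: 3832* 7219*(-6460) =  - 178704323680 = - 2^5 * 5^1*17^1 * 19^1 * 479^1*7219^1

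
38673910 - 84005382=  - 45331472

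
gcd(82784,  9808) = 16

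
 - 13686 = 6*( -2281 )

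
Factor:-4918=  - 2^1*2459^1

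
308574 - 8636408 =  - 8327834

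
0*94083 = 0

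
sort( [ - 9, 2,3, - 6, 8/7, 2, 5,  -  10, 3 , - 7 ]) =[ - 10, - 9, - 7, - 6, 8/7, 2,2,  3, 3, 5] 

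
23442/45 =520 + 14/15 = 520.93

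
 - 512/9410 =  - 1 + 4449/4705 = - 0.05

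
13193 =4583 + 8610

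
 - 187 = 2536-2723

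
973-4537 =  - 3564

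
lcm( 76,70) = 2660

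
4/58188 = 1/14547 = 0.00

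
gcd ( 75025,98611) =1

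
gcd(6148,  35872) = 4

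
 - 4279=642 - 4921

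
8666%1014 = 554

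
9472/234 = 4736/117=40.48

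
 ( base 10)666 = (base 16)29a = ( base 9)820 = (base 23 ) 15m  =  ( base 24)13i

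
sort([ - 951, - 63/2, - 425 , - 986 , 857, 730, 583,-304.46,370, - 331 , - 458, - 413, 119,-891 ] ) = [ - 986,- 951, - 891, - 458, - 425, - 413, - 331, -304.46, - 63/2, 119,370, 583,730,  857 ]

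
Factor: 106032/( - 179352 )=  - 94/159 = - 2^1*3^( - 1)*47^1* 53^( - 1 ) 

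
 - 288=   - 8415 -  - 8127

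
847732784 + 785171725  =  1632904509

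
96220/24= 4009 + 1/6= 4009.17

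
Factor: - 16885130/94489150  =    -  1688513/9448915 =- 5^( - 1) * 7^( - 2)*269^1*6277^1*38567^( - 1)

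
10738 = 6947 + 3791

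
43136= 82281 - 39145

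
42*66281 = 2783802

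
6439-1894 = 4545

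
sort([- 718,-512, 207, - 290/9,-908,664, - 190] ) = [ - 908,-718, - 512,-190, - 290/9, 207, 664 ]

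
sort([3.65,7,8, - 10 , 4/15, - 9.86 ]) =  [ - 10,-9.86,4/15 , 3.65,7,8 ] 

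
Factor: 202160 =2^4 *5^1 * 7^1*19^2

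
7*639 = 4473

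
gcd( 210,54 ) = 6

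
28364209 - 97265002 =  -  68900793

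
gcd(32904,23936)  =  8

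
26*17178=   446628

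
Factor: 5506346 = 2^1 *29^1* 139^1 * 683^1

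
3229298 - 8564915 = -5335617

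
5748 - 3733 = 2015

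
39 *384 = 14976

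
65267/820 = 65267/820 =79.59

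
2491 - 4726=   -  2235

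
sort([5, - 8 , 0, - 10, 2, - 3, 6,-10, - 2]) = [ - 10, -10, - 8,- 3,- 2, 0, 2 , 5,6]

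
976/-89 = -976/89=-  10.97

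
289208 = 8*36151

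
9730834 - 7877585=1853249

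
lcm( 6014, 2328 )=72168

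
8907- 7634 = 1273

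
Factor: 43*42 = 2^1*3^1*7^1*43^1 = 1806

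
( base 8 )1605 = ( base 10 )901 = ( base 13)544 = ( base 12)631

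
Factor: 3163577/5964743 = 3163577^1 *5964743^( - 1)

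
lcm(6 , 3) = 6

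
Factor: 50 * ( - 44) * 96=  - 211200= -  2^8*3^1*5^2*11^1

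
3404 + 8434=11838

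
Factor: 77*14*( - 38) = -40964 =- 2^2*7^2 * 11^1 *19^1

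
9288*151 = 1402488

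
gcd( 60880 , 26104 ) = 8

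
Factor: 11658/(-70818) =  - 67/407 = - 11^(-1)*37^( - 1)*67^1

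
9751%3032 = 655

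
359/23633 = 359/23633 =0.02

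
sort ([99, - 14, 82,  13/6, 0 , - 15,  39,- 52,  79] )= [-52,- 15, - 14, 0, 13/6,39 , 79,82, 99 ] 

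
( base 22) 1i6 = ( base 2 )1101110110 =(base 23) 1fc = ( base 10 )886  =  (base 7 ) 2404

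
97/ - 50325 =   -  1 + 50228/50325 = - 0.00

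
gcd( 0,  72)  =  72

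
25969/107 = 242 + 75/107 = 242.70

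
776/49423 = 776/49423 = 0.02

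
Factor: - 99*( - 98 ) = 2^1 * 3^2*7^2*11^1 = 9702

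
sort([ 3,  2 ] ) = [ 2,3 ]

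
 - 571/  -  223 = 571/223 = 2.56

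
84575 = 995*85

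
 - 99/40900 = - 99/40900=-0.00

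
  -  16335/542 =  - 16335/542  =  -  30.14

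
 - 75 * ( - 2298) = 172350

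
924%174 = 54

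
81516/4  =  20379 = 20379.00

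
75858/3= 25286=25286.00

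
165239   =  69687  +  95552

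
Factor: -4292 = -2^2*29^1 * 37^1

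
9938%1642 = 86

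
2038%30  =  28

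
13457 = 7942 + 5515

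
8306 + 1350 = 9656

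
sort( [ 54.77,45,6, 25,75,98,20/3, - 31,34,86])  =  [  -  31,6,  20/3, 25, 34, 45, 54.77,75, 86, 98]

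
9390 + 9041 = 18431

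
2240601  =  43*52107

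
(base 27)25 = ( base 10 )59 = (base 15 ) 3E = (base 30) 1t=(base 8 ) 73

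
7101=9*789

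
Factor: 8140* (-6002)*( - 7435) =363246441800 = 2^3*5^2  *  11^1 * 37^1*1487^1*3001^1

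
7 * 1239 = 8673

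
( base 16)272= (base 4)21302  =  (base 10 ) 626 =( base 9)765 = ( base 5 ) 10001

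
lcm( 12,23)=276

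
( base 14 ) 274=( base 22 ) 10A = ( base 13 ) 2c0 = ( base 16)1EE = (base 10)494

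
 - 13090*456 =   -  5969040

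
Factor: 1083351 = 3^1 * 109^1 * 3313^1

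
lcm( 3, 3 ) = 3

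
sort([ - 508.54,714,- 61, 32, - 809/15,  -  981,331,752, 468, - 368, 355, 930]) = [ - 981, - 508.54, - 368, - 61, - 809/15, 32, 331,355,468,714, 752, 930]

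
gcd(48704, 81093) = 1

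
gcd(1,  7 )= 1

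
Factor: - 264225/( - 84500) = 2^(- 2)*3^1* 5^( - 1 )*13^( - 1)*271^1 = 813/260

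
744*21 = 15624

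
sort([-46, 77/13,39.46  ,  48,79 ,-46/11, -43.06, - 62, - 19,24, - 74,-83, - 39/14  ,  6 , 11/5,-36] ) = [- 83,- 74,-62 ,-46, -43.06,-36,-19,-46/11, - 39/14, 11/5,77/13,6,24,39.46,48, 79 ] 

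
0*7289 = 0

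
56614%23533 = 9548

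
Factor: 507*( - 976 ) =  - 2^4*3^1*13^2*61^1 = - 494832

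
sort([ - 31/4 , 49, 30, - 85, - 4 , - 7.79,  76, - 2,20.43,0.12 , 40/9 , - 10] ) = [- 85, - 10, - 7.79,-31/4 ,- 4 , - 2,0.12,40/9,  20.43,30,49,76] 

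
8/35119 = 8/35119 = 0.00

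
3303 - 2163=1140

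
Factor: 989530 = 2^1*5^1*98953^1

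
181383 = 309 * 587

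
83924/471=83924/471  =  178.18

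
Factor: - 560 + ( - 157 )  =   - 3^1*239^1= -717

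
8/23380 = 2/5845 =0.00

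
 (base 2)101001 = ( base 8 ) 51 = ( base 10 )41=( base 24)1h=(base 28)1D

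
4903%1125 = 403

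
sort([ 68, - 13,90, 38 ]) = [-13, 38, 68, 90 ] 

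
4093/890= 4093/890  =  4.60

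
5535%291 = 6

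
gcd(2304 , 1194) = 6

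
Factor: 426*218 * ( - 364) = - 2^4*3^1*7^1*13^1*71^1*109^1 = - 33803952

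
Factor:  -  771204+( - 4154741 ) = - 4925945  =  -  5^1*41^1*24029^1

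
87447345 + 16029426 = 103476771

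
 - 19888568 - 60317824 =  - 80206392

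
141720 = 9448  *15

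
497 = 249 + 248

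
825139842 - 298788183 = 526351659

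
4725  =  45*105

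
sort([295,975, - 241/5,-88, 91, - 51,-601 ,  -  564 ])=[ -601, - 564, - 88,-51, - 241/5, 91,295,975 ]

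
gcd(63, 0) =63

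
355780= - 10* ( - 35578)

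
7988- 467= 7521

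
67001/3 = 67001/3 = 22333.67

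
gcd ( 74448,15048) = 792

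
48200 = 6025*8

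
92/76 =23/19 = 1.21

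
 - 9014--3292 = -5722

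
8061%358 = 185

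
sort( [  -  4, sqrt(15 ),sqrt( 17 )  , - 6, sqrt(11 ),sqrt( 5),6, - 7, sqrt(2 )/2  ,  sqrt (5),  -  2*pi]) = [ - 7, - 2  *  pi, - 6, - 4 , sqrt(2)/2,  sqrt ( 5),sqrt(5),sqrt( 11 ),  sqrt( 15), sqrt( 17),6 ]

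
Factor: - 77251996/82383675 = - 2^2*3^( - 1 )*5^( - 2 )*11^( - 1 )*1283^1*15053^1*99859^(- 1 ) 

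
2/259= 2/259 = 0.01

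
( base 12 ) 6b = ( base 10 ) 83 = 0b1010011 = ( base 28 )2R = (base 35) 2D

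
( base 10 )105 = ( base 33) 36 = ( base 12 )89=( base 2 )1101001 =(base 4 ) 1221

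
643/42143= 643/42143  =  0.02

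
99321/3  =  33107 = 33107.00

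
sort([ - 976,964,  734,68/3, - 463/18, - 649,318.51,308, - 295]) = [ -976 , - 649, - 295, - 463/18, 68/3,308,318.51,734,964 ]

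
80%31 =18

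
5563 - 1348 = 4215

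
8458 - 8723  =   - 265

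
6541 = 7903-1362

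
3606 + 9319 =12925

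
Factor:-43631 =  - 7^1*23^1*271^1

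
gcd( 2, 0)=2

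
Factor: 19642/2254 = 61/7 = 7^ ( - 1)*61^1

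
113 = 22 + 91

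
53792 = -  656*( - 82)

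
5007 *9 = 45063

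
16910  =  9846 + 7064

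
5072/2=2536= 2536.00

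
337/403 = 337/403 = 0.84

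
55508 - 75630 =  - 20122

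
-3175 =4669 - 7844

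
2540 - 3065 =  - 525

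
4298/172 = 24 + 85/86 = 24.99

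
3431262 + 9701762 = 13133024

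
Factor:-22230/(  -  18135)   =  2^1*19^1*31^( - 1 ) = 38/31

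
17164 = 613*28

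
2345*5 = 11725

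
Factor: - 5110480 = -2^4 * 5^1*127^1*503^1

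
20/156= 5/39 = 0.13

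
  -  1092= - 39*28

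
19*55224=1049256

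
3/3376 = 3/3376 = 0.00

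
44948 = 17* 2644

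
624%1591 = 624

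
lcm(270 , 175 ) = 9450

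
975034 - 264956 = 710078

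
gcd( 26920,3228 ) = 4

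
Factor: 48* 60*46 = 132480 = 2^7*3^2*5^1 * 23^1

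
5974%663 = 7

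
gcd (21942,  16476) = 6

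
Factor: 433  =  433^1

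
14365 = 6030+8335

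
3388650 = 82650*41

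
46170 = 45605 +565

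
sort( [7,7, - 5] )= [ - 5,7,7] 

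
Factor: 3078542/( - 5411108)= - 1539271/2705554 = - 2^( - 1 )*43^1*35797^1*1352777^(  -  1)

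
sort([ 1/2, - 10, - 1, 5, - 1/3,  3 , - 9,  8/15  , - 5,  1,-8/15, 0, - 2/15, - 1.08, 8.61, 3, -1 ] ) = [- 10, - 9 , - 5, - 1.08 , - 1, - 1, - 8/15, - 1/3, - 2/15,0,1/2, 8/15,  1, 3,3,5,8.61]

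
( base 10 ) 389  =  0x185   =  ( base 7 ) 1064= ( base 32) C5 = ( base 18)13b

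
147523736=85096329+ 62427407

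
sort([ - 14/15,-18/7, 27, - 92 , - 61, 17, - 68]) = [ - 92, - 68, - 61 , - 18/7, - 14/15 , 17,  27 ]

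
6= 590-584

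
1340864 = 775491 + 565373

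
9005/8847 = 9005/8847 = 1.02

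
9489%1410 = 1029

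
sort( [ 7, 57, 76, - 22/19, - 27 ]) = [  -  27,-22/19, 7,57, 76] 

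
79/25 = 3 + 4/25 = 3.16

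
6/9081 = 2/3027 = 0.00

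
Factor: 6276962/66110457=2^1 * 3^( - 1)*7^( - 2) * 67^1 * 139^1*167^( - 1)*337^1 * 2693^( - 1)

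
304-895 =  - 591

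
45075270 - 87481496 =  - 42406226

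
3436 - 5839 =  - 2403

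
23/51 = 23/51 =0.45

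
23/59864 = 23/59864 = 0.00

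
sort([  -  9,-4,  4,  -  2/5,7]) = [- 9 , - 4, - 2/5,  4 , 7] 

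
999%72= 63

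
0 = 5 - 5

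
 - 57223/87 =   -  658 + 23/87 = -657.74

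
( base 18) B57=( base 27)50G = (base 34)35n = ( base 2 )111001001101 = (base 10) 3661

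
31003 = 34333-3330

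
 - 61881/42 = - 1474+ 9/14 = - 1473.36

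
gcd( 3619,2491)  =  47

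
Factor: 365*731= 5^1 * 17^1*43^1*73^1= 266815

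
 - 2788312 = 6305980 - 9094292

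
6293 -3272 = 3021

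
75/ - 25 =  -  3/1 = - 3.00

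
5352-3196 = 2156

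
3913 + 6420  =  10333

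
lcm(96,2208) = 2208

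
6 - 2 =4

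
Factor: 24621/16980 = 29/20 = 2^( - 2 )*5^( -1) * 29^1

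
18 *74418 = 1339524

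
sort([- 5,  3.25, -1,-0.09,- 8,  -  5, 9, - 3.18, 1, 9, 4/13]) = [ - 8,  -  5, - 5,- 3.18, - 1, - 0.09, 4/13, 1, 3.25,9, 9] 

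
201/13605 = 67/4535= 0.01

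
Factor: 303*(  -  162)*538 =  - 2^2*3^5*101^1*269^1 = - 26408268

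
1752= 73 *24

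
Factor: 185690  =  2^1*5^1*31^1*599^1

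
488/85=5+63/85 = 5.74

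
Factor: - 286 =- 2^1*11^1* 13^1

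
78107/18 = 78107/18 = 4339.28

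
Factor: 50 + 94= 2^4*3^2 = 144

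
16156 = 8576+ 7580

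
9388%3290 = 2808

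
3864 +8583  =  12447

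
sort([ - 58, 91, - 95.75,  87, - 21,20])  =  [ - 95.75, - 58, - 21 , 20, 87 , 91] 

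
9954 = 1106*9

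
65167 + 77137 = 142304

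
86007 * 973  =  83684811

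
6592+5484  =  12076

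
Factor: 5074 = 2^1*43^1*59^1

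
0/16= 0 = 0.00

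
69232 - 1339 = 67893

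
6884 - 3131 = 3753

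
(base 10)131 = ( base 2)10000011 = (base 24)5b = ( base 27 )4N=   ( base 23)5g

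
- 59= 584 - 643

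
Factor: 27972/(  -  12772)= - 3^3 * 7^1 * 31^( - 1)*37^1*103^(  -  1) = - 6993/3193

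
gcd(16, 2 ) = 2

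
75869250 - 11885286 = 63983964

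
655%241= 173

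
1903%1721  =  182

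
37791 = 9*4199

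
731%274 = 183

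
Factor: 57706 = 2^1*11^1*43^1*61^1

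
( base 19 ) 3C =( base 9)76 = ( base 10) 69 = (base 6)153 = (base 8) 105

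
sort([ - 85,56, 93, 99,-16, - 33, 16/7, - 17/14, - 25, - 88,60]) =[ - 88,- 85, - 33, - 25, - 16, - 17/14, 16/7,56,60, 93 , 99]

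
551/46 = 11 + 45/46 = 11.98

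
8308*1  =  8308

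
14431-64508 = - 50077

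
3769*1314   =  4952466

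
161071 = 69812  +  91259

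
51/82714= 51/82714=0.00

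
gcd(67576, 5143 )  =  1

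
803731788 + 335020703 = 1138752491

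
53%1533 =53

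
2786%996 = 794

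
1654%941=713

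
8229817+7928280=16158097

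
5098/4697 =5098/4697=1.09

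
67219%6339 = 3829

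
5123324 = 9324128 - 4200804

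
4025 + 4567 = 8592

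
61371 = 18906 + 42465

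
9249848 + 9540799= 18790647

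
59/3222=59/3222 = 0.02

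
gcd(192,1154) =2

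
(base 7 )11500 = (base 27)42j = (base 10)2989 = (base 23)5EM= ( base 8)5655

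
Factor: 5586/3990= 5^( - 1 )*7^1 = 7/5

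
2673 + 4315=6988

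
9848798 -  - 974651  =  10823449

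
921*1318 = 1213878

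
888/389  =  2 + 110/389  =  2.28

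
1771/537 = 3  +  160/537 = 3.30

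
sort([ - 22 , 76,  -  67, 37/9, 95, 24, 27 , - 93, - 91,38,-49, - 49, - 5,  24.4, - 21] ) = [ - 93, - 91, - 67,- 49, -49, - 22, - 21, - 5, 37/9,24, 24.4, 27, 38, 76,95]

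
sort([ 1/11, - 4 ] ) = [- 4,1/11 ] 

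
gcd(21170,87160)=10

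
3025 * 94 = 284350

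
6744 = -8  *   ( - 843)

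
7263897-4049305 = 3214592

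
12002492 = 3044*3943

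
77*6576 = 506352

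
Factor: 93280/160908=2^3 * 3^ (  -  1 ) * 5^1*23^(-1) = 40/69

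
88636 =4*22159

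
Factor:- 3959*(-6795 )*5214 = 2^1*3^3*5^1 * 11^1*37^1*79^1*107^1 * 151^1 = 140263925670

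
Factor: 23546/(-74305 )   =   - 122/385 = - 2^1*5^ (-1 ) * 7^( - 1 ) * 11^(  -  1 ) * 61^1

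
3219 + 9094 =12313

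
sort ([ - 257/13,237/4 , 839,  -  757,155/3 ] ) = [ -757, - 257/13,155/3, 237/4, 839 ]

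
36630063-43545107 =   -  6915044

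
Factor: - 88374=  - 2^1*3^1*11^1*13^1*103^1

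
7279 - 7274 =5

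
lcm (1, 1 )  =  1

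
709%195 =124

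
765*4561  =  3489165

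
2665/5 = 533 = 533.00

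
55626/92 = 604+ 29/46 = 604.63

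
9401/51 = 184 + 1/3  =  184.33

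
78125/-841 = - 78125/841 = -92.90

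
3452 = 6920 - 3468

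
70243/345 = 203 + 208/345 = 203.60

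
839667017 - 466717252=372949765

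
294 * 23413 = 6883422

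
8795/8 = 1099 + 3/8 = 1099.38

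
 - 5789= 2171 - 7960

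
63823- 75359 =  - 11536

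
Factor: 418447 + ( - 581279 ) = - 2^4*10177^1 = - 162832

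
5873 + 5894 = 11767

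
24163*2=48326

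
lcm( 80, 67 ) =5360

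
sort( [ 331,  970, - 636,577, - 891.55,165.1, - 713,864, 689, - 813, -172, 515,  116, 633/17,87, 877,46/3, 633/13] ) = [ - 891.55  ,-813, - 713, -636, - 172, 46/3, 633/17,633/13, 87,116,165.1, 331,515 , 577,689,864,877, 970 ]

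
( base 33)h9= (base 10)570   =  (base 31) ic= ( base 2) 1000111010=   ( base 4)20322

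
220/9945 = 44/1989  =  0.02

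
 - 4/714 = -1 + 355/357=- 0.01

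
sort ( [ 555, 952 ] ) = [ 555,952] 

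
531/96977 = 531/96977 = 0.01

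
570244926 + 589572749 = 1159817675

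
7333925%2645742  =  2042441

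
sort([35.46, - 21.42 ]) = [ - 21.42,  35.46]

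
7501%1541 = 1337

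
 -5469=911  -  6380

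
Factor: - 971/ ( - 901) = 17^( - 1) * 53^( - 1) *971^1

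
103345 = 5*20669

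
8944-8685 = 259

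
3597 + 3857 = 7454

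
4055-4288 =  - 233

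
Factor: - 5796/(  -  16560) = 2^ ( - 2 )*5^(  -  1)*7^1 = 7/20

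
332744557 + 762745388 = 1095489945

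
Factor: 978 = 2^1*3^1*163^1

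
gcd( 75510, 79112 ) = 2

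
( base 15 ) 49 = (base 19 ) 3c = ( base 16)45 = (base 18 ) 3F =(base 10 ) 69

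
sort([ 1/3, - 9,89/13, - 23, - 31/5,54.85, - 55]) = [ - 55, - 23, - 9,- 31/5,1/3,89/13,54.85]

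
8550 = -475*( - 18)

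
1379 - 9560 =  - 8181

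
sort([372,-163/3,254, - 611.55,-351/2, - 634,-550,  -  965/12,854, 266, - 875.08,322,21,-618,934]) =[ - 875.08, - 634,-618  ,  -  611.55,- 550, - 351/2, - 965/12, - 163/3,21 , 254, 266, 322,  372, 854,934] 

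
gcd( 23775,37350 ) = 75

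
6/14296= 3/7148 = 0.00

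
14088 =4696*3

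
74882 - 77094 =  - 2212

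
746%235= 41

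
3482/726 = 1741/363= 4.80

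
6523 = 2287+4236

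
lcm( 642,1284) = 1284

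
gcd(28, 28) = 28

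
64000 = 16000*4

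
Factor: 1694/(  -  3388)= - 1/2 = - 2^( - 1)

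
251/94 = 251/94 = 2.67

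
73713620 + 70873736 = 144587356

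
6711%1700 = 1611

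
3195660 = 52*61455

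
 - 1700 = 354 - 2054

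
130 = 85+45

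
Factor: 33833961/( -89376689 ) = -3^2 *7^2 * 17^1*23^( - 1 ) * 31^( - 1)*4513^1*125353^( - 1 ) 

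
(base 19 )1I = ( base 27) 1a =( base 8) 45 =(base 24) 1D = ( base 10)37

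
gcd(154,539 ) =77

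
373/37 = 373/37 = 10.08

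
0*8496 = 0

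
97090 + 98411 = 195501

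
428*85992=36804576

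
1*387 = 387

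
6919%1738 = 1705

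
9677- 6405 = 3272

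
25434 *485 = 12335490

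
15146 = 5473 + 9673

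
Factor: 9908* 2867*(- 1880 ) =  -  53403723680=- 2^5*5^1 * 47^2*61^1 * 2477^1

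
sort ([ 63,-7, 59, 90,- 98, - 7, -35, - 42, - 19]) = [ - 98,  -  42, - 35, - 19, - 7, -7, 59, 63,  90 ]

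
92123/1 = 92123 = 92123.00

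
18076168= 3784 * 4777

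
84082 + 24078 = 108160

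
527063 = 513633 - -13430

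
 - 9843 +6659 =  - 3184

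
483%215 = 53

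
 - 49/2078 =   -  1 + 2029/2078 = - 0.02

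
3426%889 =759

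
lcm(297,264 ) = 2376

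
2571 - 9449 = -6878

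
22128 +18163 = 40291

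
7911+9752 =17663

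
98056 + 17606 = 115662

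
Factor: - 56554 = -2^1*28277^1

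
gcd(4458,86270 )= 2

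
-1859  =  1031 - 2890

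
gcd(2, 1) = 1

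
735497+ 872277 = 1607774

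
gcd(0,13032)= 13032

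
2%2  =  0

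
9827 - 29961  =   - 20134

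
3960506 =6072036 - 2111530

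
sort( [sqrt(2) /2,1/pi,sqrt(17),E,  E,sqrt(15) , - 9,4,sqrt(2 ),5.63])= [ - 9,1/pi,sqrt(2)/2, sqrt(2), E,E,sqrt(  15 ),4 , sqrt(17),  5.63] 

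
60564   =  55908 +4656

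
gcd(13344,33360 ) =6672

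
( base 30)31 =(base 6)231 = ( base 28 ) 37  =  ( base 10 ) 91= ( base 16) 5B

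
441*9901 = 4366341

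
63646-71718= -8072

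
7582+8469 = 16051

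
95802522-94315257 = 1487265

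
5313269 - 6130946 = - 817677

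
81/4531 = 81/4531=0.02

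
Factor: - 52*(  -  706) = 2^3*13^1*353^1 = 36712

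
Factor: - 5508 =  - 2^2 *3^4*17^1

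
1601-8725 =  - 7124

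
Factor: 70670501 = 11^1*659^1*9749^1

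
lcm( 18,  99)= 198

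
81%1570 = 81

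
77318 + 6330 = 83648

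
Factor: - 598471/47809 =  -61^1*9811^1*47809^( - 1)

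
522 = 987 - 465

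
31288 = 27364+3924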